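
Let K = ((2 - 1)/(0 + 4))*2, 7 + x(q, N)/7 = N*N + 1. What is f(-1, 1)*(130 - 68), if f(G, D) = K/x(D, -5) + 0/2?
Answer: 31/133 ≈ 0.23308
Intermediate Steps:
x(q, N) = -42 + 7*N² (x(q, N) = -49 + 7*(N*N + 1) = -49 + 7*(N² + 1) = -49 + 7*(1 + N²) = -49 + (7 + 7*N²) = -42 + 7*N²)
K = ½ (K = (1/4)*2 = (1*(¼))*2 = (¼)*2 = ½ ≈ 0.50000)
f(G, D) = 1/266 (f(G, D) = 1/(2*(-42 + 7*(-5)²)) + 0/2 = 1/(2*(-42 + 7*25)) + 0*(½) = 1/(2*(-42 + 175)) + 0 = (½)/133 + 0 = (½)*(1/133) + 0 = 1/266 + 0 = 1/266)
f(-1, 1)*(130 - 68) = (130 - 68)/266 = (1/266)*62 = 31/133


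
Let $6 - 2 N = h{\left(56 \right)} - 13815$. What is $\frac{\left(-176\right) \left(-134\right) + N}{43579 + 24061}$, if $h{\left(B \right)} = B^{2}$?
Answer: $\frac{57853}{135280} \approx 0.42765$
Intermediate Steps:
$N = \frac{10685}{2}$ ($N = 3 - \frac{56^{2} - 13815}{2} = 3 - \frac{3136 - 13815}{2} = 3 - - \frac{10679}{2} = 3 + \frac{10679}{2} = \frac{10685}{2} \approx 5342.5$)
$\frac{\left(-176\right) \left(-134\right) + N}{43579 + 24061} = \frac{\left(-176\right) \left(-134\right) + \frac{10685}{2}}{43579 + 24061} = \frac{23584 + \frac{10685}{2}}{67640} = \frac{57853}{2} \cdot \frac{1}{67640} = \frac{57853}{135280}$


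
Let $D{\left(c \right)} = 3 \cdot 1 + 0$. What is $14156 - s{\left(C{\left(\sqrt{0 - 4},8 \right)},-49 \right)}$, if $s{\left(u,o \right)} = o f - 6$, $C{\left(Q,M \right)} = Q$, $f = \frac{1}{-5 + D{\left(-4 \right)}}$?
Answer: $\frac{28275}{2} \approx 14138.0$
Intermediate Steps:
$D{\left(c \right)} = 3$ ($D{\left(c \right)} = 3 + 0 = 3$)
$f = - \frac{1}{2}$ ($f = \frac{1}{-5 + 3} = \frac{1}{-2} = - \frac{1}{2} \approx -0.5$)
$s{\left(u,o \right)} = -6 - \frac{o}{2}$ ($s{\left(u,o \right)} = o \left(- \frac{1}{2}\right) - 6 = - \frac{o}{2} - 6 = -6 - \frac{o}{2}$)
$14156 - s{\left(C{\left(\sqrt{0 - 4},8 \right)},-49 \right)} = 14156 - \left(-6 - - \frac{49}{2}\right) = 14156 - \left(-6 + \frac{49}{2}\right) = 14156 - \frac{37}{2} = \frac{28275}{2}$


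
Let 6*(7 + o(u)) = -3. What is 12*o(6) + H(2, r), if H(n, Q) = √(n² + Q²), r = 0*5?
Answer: -88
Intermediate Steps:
o(u) = -15/2 (o(u) = -7 + (⅙)*(-3) = -7 - ½ = -15/2)
r = 0
H(n, Q) = √(Q² + n²)
12*o(6) + H(2, r) = 12*(-15/2) + √(0² + 2²) = -90 + √(0 + 4) = -90 + √4 = -90 + 2 = -88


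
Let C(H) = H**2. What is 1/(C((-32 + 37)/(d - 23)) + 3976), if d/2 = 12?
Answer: 1/4001 ≈ 0.00024994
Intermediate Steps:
d = 24 (d = 2*12 = 24)
1/(C((-32 + 37)/(d - 23)) + 3976) = 1/(((-32 + 37)/(24 - 23))**2 + 3976) = 1/((5/1)**2 + 3976) = 1/((5*1)**2 + 3976) = 1/(5**2 + 3976) = 1/(25 + 3976) = 1/4001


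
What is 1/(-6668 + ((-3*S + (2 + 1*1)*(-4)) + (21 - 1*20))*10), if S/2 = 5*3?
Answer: -1/7678 ≈ -0.00013024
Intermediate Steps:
S = 30 (S = 2*(5*3) = 2*15 = 30)
1/(-6668 + ((-3*S + (2 + 1*1)*(-4)) + (21 - 1*20))*10) = 1/(-6668 + ((-3*30 + (2 + 1*1)*(-4)) + (21 - 1*20))*10) = 1/(-6668 + ((-90 + (2 + 1)*(-4)) + (21 - 20))*10) = 1/(-6668 + ((-90 + 3*(-4)) + 1)*10) = 1/(-6668 + ((-90 - 12) + 1)*10) = 1/(-6668 + (-102 + 1)*10) = 1/(-6668 - 101*10) = 1/(-6668 - 1010) = 1/(-7678) = -1/7678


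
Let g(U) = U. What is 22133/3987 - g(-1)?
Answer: 26120/3987 ≈ 6.5513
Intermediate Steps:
22133/3987 - g(-1) = 22133/3987 - 1*(-1) = 22133*(1/3987) + 1 = 22133/3987 + 1 = 26120/3987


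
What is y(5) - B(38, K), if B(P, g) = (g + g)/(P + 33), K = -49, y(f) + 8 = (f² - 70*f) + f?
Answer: -23190/71 ≈ -326.62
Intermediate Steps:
y(f) = -8 + f² - 69*f (y(f) = -8 + ((f² - 70*f) + f) = -8 + (f² - 69*f) = -8 + f² - 69*f)
B(P, g) = 2*g/(33 + P) (B(P, g) = (2*g)/(33 + P) = 2*g/(33 + P))
y(5) - B(38, K) = (-8 + 5² - 69*5) - 2*(-49)/(33 + 38) = (-8 + 25 - 345) - 2*(-49)/71 = -328 - 2*(-49)/71 = -328 - 1*(-98/71) = -328 + 98/71 = -23190/71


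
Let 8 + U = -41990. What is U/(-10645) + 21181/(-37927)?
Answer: 1367386401/403732915 ≈ 3.3869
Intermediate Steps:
U = -41998 (U = -8 - 41990 = -41998)
U/(-10645) + 21181/(-37927) = -41998/(-10645) + 21181/(-37927) = -41998*(-1/10645) + 21181*(-1/37927) = 41998/10645 - 21181/37927 = 1367386401/403732915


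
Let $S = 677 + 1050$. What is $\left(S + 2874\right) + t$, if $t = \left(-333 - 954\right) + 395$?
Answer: $3709$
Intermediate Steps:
$S = 1727$
$t = -892$ ($t = -1287 + 395 = -892$)
$\left(S + 2874\right) + t = \left(1727 + 2874\right) - 892 = 4601 - 892 = 3709$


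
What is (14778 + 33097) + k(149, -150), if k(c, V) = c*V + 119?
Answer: 25644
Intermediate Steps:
k(c, V) = 119 + V*c (k(c, V) = V*c + 119 = 119 + V*c)
(14778 + 33097) + k(149, -150) = (14778 + 33097) + (119 - 150*149) = 47875 + (119 - 22350) = 47875 - 22231 = 25644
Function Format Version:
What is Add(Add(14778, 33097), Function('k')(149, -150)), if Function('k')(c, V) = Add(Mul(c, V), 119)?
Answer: 25644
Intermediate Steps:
Function('k')(c, V) = Add(119, Mul(V, c)) (Function('k')(c, V) = Add(Mul(V, c), 119) = Add(119, Mul(V, c)))
Add(Add(14778, 33097), Function('k')(149, -150)) = Add(Add(14778, 33097), Add(119, Mul(-150, 149))) = Add(47875, Add(119, -22350)) = Add(47875, -22231) = 25644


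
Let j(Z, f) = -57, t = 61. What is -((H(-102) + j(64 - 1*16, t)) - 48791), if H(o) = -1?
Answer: 48849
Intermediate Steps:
-((H(-102) + j(64 - 1*16, t)) - 48791) = -((-1 - 57) - 48791) = -(-58 - 48791) = -1*(-48849) = 48849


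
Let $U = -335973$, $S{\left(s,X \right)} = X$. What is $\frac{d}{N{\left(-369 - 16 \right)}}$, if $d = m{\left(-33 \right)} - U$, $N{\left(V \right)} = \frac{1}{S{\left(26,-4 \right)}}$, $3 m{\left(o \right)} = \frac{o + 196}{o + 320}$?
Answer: $- \frac{1157091664}{861} \approx -1.3439 \cdot 10^{6}$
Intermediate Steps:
$m{\left(o \right)} = \frac{196 + o}{3 \left(320 + o\right)}$ ($m{\left(o \right)} = \frac{\left(o + 196\right) \frac{1}{o + 320}}{3} = \frac{\left(196 + o\right) \frac{1}{320 + o}}{3} = \frac{\frac{1}{320 + o} \left(196 + o\right)}{3} = \frac{196 + o}{3 \left(320 + o\right)}$)
$N{\left(V \right)} = - \frac{1}{4}$ ($N{\left(V \right)} = \frac{1}{-4} = - \frac{1}{4}$)
$d = \frac{289272916}{861}$ ($d = \frac{196 - 33}{3 \left(320 - 33\right)} - -335973 = \frac{1}{3} \cdot \frac{1}{287} \cdot 163 + 335973 = \frac{163}{861} + 335973 = \frac{289272916}{861} \approx 3.3597 \cdot 10^{5}$)
$\frac{d}{N{\left(-369 - 16 \right)}} = \frac{289272916}{861 \left(- \frac{1}{4}\right)} = \frac{289272916}{861} \left(-4\right) = - \frac{1157091664}{861}$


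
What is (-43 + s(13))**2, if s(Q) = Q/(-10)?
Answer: 196249/100 ≈ 1962.5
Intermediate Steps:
s(Q) = -Q/10 (s(Q) = Q*(-1/10) = -Q/10)
(-43 + s(13))**2 = (-43 - 1/10*13)**2 = (-43 - 13/10)**2 = (-443/10)**2 = 196249/100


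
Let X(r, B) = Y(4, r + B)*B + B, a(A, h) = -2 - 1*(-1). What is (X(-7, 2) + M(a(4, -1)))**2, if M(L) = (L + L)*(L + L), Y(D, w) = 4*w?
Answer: 1156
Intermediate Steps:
a(A, h) = -1 (a(A, h) = -2 + 1 = -1)
M(L) = 4*L**2 (M(L) = (2*L)*(2*L) = 4*L**2)
X(r, B) = B + B*(4*B + 4*r) (X(r, B) = (4*(r + B))*B + B = (4*(B + r))*B + B = (4*B + 4*r)*B + B = B*(4*B + 4*r) + B = B + B*(4*B + 4*r))
(X(-7, 2) + M(a(4, -1)))**2 = (2*(1 + 4*2 + 4*(-7)) + 4*(-1)**2)**2 = (2*(1 + 8 - 28) + 4*1)**2 = (2*(-19) + 4)**2 = (-38 + 4)**2 = (-34)**2 = 1156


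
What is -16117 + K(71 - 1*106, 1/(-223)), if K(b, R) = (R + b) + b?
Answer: -3609702/223 ≈ -16187.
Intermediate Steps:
K(b, R) = R + 2*b
-16117 + K(71 - 1*106, 1/(-223)) = -16117 + (1/(-223) + 2*(71 - 1*106)) = -16117 + (-1/223 + 2*(71 - 106)) = -16117 + (-1/223 + 2*(-35)) = -16117 + (-1/223 - 70) = -16117 - 15611/223 = -3609702/223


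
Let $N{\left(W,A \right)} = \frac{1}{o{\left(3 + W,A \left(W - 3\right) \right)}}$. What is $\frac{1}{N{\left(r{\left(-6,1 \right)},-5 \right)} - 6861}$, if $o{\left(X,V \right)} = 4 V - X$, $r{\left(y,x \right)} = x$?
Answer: $- \frac{36}{246995} \approx -0.00014575$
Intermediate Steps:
$o{\left(X,V \right)} = - X + 4 V$
$N{\left(W,A \right)} = \frac{1}{-3 - W + 4 A \left(-3 + W\right)}$ ($N{\left(W,A \right)} = \frac{1}{- (3 + W) + 4 A \left(W - 3\right)} = \frac{1}{\left(-3 - W\right) + 4 A \left(-3 + W\right)} = \frac{1}{-3 - W + 4 A \left(-3 + W\right)}$)
$\frac{1}{N{\left(r{\left(-6,1 \right)},-5 \right)} - 6861} = \frac{1}{- \frac{1}{3 + 1 - - 20 \left(-3 + 1\right)} - 6861} = \frac{1}{- \frac{1}{3 + 1 - \left(-20\right) \left(-2\right)} - 6861} = \frac{1}{- \frac{1}{3 + 1 - 40} - 6861} = \frac{1}{- \frac{1}{-36} - 6861} = \frac{1}{\left(-1\right) \left(- \frac{1}{36}\right) - 6861} = \frac{1}{\frac{1}{36} - 6861} = \frac{1}{- \frac{246995}{36}} = - \frac{36}{246995}$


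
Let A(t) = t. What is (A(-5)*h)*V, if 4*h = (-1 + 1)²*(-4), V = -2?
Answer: 0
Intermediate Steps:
h = 0 (h = ((-1 + 1)²*(-4))/4 = (0²*(-4))/4 = (0*(-4))/4 = (¼)*0 = 0)
(A(-5)*h)*V = -5*0*(-2) = 0*(-2) = 0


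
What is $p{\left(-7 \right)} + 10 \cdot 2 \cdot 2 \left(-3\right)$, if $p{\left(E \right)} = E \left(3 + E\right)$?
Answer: $-92$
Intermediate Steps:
$p{\left(-7 \right)} + 10 \cdot 2 \cdot 2 \left(-3\right) = - 7 \left(3 - 7\right) + 10 \cdot 2 \cdot 2 \left(-3\right) = \left(-7\right) \left(-4\right) + 10 \cdot 4 \left(-3\right) = 28 + 10 \left(-12\right) = 28 - 120 = -92$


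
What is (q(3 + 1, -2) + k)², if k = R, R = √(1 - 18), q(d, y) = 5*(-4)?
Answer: (20 - I*√17)² ≈ 383.0 - 164.92*I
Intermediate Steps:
q(d, y) = -20
R = I*√17 (R = √(-17) = I*√17 ≈ 4.1231*I)
k = I*√17 ≈ 4.1231*I
(q(3 + 1, -2) + k)² = (-20 + I*√17)²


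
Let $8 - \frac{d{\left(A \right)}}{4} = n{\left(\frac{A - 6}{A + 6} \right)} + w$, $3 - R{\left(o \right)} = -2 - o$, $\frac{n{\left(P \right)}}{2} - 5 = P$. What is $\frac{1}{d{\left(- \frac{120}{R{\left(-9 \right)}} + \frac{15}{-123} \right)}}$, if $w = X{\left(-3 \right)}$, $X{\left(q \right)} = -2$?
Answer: $- \frac{1471}{7832} \approx -0.18782$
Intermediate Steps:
$n{\left(P \right)} = 10 + 2 P$
$w = -2$
$R{\left(o \right)} = 5 + o$ ($R{\left(o \right)} = 3 - \left(-2 - o\right) = 3 + \left(2 + o\right) = 5 + o$)
$d{\left(A \right)} = - \frac{8 \left(-6 + A\right)}{6 + A}$ ($d{\left(A \right)} = 32 - 4 \left(\left(10 + 2 \frac{A - 6}{A + 6}\right) - 2\right) = 32 - 4 \left(\left(10 + 2 \frac{-6 + A}{6 + A}\right) - 2\right) = 32 - 4 \left(\left(10 + \frac{2 \left(-6 + A\right)}{6 + A}\right) - 2\right) = 32 - 4 \left(8 + \frac{2 \left(-6 + A\right)}{6 + A}\right) = 32 - \left(32 + \frac{8 \left(-6 + A\right)}{6 + A}\right) = - \frac{8 \left(-6 + A\right)}{6 + A}$)
$\frac{1}{d{\left(- \frac{120}{R{\left(-9 \right)}} + \frac{15}{-123} \right)}} = \frac{1}{8 \frac{1}{6 - \left(\frac{5}{41} + \frac{120}{5 - 9}\right)} \left(6 - \left(- \frac{120}{5 - 9} + \frac{15}{-123}\right)\right)} = \frac{1}{8 \frac{1}{6 - \left(\frac{5}{41} + \frac{120}{-4}\right)} \left(6 - \left(- \frac{120}{-4} + 15 \left(- \frac{1}{123}\right)\right)\right)} = \frac{1}{8 \frac{1}{6 - - \frac{1225}{41}} \left(6 - \left(\left(-120\right) \left(- \frac{1}{4}\right) - \frac{5}{41}\right)\right)} = \frac{1}{8 \frac{1}{6 + \left(30 - \frac{5}{41}\right)} \left(6 - \left(30 - \frac{5}{41}\right)\right)} = \frac{1}{8 \frac{1}{6 + \frac{1225}{41}} \left(6 - \frac{1225}{41}\right)} = \frac{1}{8 \frac{1}{\frac{1471}{41}} \left(6 - \frac{1225}{41}\right)} = \frac{1}{8 \cdot \frac{41}{1471} \left(- \frac{979}{41}\right)} = \frac{1}{- \frac{7832}{1471}} = - \frac{1471}{7832}$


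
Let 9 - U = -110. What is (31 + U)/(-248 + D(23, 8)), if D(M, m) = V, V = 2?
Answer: -25/41 ≈ -0.60976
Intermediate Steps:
U = 119 (U = 9 - 1*(-110) = 9 + 110 = 119)
D(M, m) = 2
(31 + U)/(-248 + D(23, 8)) = (31 + 119)/(-248 + 2) = 150/(-246) = 150*(-1/246) = -25/41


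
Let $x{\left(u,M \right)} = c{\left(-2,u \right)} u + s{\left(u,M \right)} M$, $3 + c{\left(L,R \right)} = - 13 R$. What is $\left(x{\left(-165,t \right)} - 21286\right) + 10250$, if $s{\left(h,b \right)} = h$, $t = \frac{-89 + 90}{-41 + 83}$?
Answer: $- \frac{5102579}{14} \approx -3.6447 \cdot 10^{5}$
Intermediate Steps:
$t = \frac{1}{42}$ ($t = 1 \cdot \frac{1}{42} = \frac{1}{42} \approx 0.02381$)
$c{\left(L,R \right)} = -3 - 13 R$
$x{\left(u,M \right)} = M u + u \left(-3 - 13 u\right)$ ($x{\left(u,M \right)} = \left(-3 - 13 u\right) u + u M = u \left(-3 - 13 u\right) + M u = M u + u \left(-3 - 13 u\right)$)
$\left(x{\left(-165,t \right)} - 21286\right) + 10250 = \left(- 165 \left(-3 + \frac{1}{42} - -2145\right) - 21286\right) + 10250 = \left(- 165 \left(-3 + \frac{1}{42} + 2145\right) - 21286\right) + 10250 = \left(\left(-165\right) \frac{89965}{42} - 21286\right) + 10250 = \left(- \frac{4948075}{14} - 21286\right) + 10250 = - \frac{5246079}{14} + 10250 = - \frac{5102579}{14}$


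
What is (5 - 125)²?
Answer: 14400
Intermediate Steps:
(5 - 125)² = (-120)² = 14400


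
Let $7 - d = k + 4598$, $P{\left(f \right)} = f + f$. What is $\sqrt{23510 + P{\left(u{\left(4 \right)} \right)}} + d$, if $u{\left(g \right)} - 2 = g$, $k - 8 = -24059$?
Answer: $19460 + \sqrt{23522} \approx 19613.0$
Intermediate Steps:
$k = -24051$ ($k = 8 - 24059 = -24051$)
$u{\left(g \right)} = 2 + g$
$P{\left(f \right)} = 2 f$
$d = 19460$ ($d = 7 - \left(-24051 + 4598\right) = 7 - -19453 = 7 + 19453 = 19460$)
$\sqrt{23510 + P{\left(u{\left(4 \right)} \right)}} + d = \sqrt{23510 + 2 \left(2 + 4\right)} + 19460 = \sqrt{23510 + 2 \cdot 6} + 19460 = \sqrt{23510 + 12} + 19460 = \sqrt{23522} + 19460 = 19460 + \sqrt{23522}$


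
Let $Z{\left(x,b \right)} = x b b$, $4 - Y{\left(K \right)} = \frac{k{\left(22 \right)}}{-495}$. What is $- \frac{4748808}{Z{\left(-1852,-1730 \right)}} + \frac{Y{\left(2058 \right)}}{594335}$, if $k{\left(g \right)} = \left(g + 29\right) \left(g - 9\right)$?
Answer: $\frac{470576413997}{543561187985970} \approx 0.00086573$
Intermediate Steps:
$k{\left(g \right)} = \left(-9 + g\right) \left(29 + g\right)$ ($k{\left(g \right)} = \left(29 + g\right) \left(-9 + g\right) = \left(-9 + g\right) \left(29 + g\right)$)
$Y{\left(K \right)} = \frac{881}{165}$ ($Y{\left(K \right)} = 4 - \frac{-261 + 22^{2} + 20 \cdot 22}{-495} = 4 - \left(-261 + 484 + 440\right) \left(- \frac{1}{495}\right) = 4 - 663 \left(- \frac{1}{495}\right) = 4 - - \frac{221}{165} = 4 + \frac{221}{165} = \frac{881}{165}$)
$Z{\left(x,b \right)} = x b^{2}$ ($Z{\left(x,b \right)} = b x b = x b^{2}$)
$- \frac{4748808}{Z{\left(-1852,-1730 \right)}} + \frac{Y{\left(2058 \right)}}{594335} = - \frac{4748808}{\left(-1852\right) \left(-1730\right)^{2}} + \frac{881}{165 \cdot 594335} = - \frac{4748808}{\left(-1852\right) 2992900} + \frac{881}{165} \cdot \frac{1}{594335} = - \frac{4748808}{-5542850800} + \frac{881}{98065275} = \left(-4748808\right) \left(- \frac{1}{5542850800}\right) + \frac{881}{98065275} = \frac{593601}{692856350} + \frac{881}{98065275} = \frac{470576413997}{543561187985970}$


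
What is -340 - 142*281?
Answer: -40242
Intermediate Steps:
-340 - 142*281 = -340 - 39902 = -40242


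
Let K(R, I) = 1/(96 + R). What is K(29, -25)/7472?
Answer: 1/934000 ≈ 1.0707e-6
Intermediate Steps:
K(29, -25)/7472 = 1/((96 + 29)*7472) = (1/7472)/125 = (1/125)*(1/7472) = 1/934000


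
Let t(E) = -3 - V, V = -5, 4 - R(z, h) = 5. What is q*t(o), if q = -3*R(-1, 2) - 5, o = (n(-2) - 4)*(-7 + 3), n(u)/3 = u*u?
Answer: -4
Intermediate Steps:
n(u) = 3*u² (n(u) = 3*(u*u) = 3*u²)
R(z, h) = -1 (R(z, h) = 4 - 1*5 = 4 - 5 = -1)
o = -32 (o = (3*(-2)² - 4)*(-7 + 3) = (3*4 - 4)*(-4) = (12 - 4)*(-4) = 8*(-4) = -32)
q = -2 (q = -3*(-1) - 5 = 3 - 5 = -2)
t(E) = 2 (t(E) = -3 - 1*(-5) = -3 + 5 = 2)
q*t(o) = -2*2 = -4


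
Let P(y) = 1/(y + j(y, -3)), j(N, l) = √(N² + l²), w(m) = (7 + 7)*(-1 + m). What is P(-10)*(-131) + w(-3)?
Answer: -1814/9 - 131*√109/9 ≈ -353.52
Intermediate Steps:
w(m) = -14 + 14*m (w(m) = 14*(-1 + m) = -14 + 14*m)
P(y) = 1/(y + √(9 + y²)) (P(y) = 1/(y + √(y² + (-3)²)) = 1/(y + √(y² + 9)) = 1/(y + √(9 + y²)))
P(-10)*(-131) + w(-3) = -131/(-10 + √(9 + (-10)²)) + (-14 + 14*(-3)) = -131/(-10 + √(9 + 100)) + (-14 - 42) = -131/(-10 + √109) - 56 = -56 - 131/(-10 + √109)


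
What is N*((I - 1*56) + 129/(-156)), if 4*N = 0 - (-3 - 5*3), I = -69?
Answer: -58887/104 ≈ -566.22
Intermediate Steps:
N = 9/2 (N = (0 - (-3 - 5*3))/4 = (0 - (-3 - 15))/4 = (0 - 1*(-18))/4 = (0 + 18)/4 = (1/4)*18 = 9/2 ≈ 4.5000)
N*((I - 1*56) + 129/(-156)) = 9*((-69 - 1*56) + 129/(-156))/2 = 9*((-69 - 56) + 129*(-1/156))/2 = 9*(-125 - 43/52)/2 = (9/2)*(-6543/52) = -58887/104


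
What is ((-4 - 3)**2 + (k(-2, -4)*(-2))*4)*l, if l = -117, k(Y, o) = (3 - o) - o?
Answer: 4563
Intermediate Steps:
k(Y, o) = 3 - 2*o
((-4 - 3)**2 + (k(-2, -4)*(-2))*4)*l = ((-4 - 3)**2 + ((3 - 2*(-4))*(-2))*4)*(-117) = ((-7)**2 + ((3 + 8)*(-2))*4)*(-117) = (49 + (11*(-2))*4)*(-117) = (49 - 22*4)*(-117) = (49 - 88)*(-117) = -39*(-117) = 4563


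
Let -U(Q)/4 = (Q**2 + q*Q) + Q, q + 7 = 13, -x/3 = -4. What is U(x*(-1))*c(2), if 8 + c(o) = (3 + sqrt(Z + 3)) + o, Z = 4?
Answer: 720 - 240*sqrt(7) ≈ 85.020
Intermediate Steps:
x = 12 (x = -3*(-4) = 12)
q = 6 (q = -7 + 13 = 6)
c(o) = -5 + o + sqrt(7) (c(o) = -8 + ((3 + sqrt(4 + 3)) + o) = -8 + ((3 + sqrt(7)) + o) = -8 + (3 + o + sqrt(7)) = -5 + o + sqrt(7))
U(Q) = -28*Q - 4*Q**2 (U(Q) = -4*((Q**2 + 6*Q) + Q) = -4*(Q**2 + 7*Q) = -28*Q - 4*Q**2)
U(x*(-1))*c(2) = (-4*12*(-1)*(7 + 12*(-1)))*(-5 + 2 + sqrt(7)) = (-4*(-12)*(7 - 12))*(-3 + sqrt(7)) = (-4*(-12)*(-5))*(-3 + sqrt(7)) = -240*(-3 + sqrt(7)) = 720 - 240*sqrt(7)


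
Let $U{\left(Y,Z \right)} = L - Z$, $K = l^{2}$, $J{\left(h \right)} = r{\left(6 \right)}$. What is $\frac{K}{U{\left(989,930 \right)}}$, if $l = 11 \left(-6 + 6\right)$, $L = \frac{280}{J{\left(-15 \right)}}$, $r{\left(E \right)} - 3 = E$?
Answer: $0$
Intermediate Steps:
$r{\left(E \right)} = 3 + E$
$J{\left(h \right)} = 9$ ($J{\left(h \right)} = 3 + 6 = 9$)
$L = \frac{280}{9} \approx 31.111$
$l = 0$ ($l = 11 \cdot 0 = 0$)
$K = 0$ ($K = 0^{2} = 0$)
$U{\left(Y,Z \right)} = \frac{280}{9} - Z$
$\frac{K}{U{\left(989,930 \right)}} = \frac{0}{\frac{280}{9} - 930} = \frac{0}{- \frac{8090}{9}} = 0 \left(- \frac{9}{8090}\right) = 0$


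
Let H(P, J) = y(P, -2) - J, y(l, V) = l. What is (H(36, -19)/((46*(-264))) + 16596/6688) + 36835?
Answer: 8499732077/230736 ≈ 36838.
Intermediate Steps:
H(P, J) = P - J
(H(36, -19)/((46*(-264))) + 16596/6688) + 36835 = ((36 - 1*(-19))/((46*(-264))) + 16596/6688) + 36835 = ((36 + 19)/(-12144) + 16596*(1/6688)) + 36835 = (55*(-1/12144) + 4149/1672) + 36835 = (-5/1104 + 4149/1672) + 36835 = 571517/230736 + 36835 = 8499732077/230736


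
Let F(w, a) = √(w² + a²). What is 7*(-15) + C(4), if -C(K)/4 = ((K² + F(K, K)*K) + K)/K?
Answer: -125 - 16*√2 ≈ -147.63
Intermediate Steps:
F(w, a) = √(a² + w²)
C(K) = -4*(K + K² + K*√2*√(K²))/K (C(K) = -4*((K² + √(K² + K²)*K) + K)/K = -4*((K² + √(2*K²)*K) + K)/K = -4*((K² + (√2*√(K²))*K) + K)/K = -4*((K² + K*√2*√(K²)) + K)/K = -4*(K + K² + K*√2*√(K²))/K)
7*(-15) + C(4) = 7*(-15) + (-4 - 4*4 - 4*√2*√(4²)) = -105 + (-4 - 16 - 4*√2*√16) = -105 + (-4 - 16 - 4*√2*4) = -105 + (-4 - 16 - 16*√2) = -105 + (-20 - 16*√2) = -125 - 16*√2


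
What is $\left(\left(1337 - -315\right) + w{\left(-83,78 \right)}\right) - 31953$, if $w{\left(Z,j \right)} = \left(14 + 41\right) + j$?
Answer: $-30168$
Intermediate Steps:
$w{\left(Z,j \right)} = 55 + j$
$\left(\left(1337 - -315\right) + w{\left(-83,78 \right)}\right) - 31953 = \left(\left(1337 - -315\right) + \left(55 + 78\right)\right) - 31953 = \left(\left(1337 + 315\right) + 133\right) - 31953 = \left(1652 + 133\right) - 31953 = 1785 - 31953 = -30168$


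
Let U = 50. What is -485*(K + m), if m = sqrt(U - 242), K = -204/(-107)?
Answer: -98940/107 - 3880*I*sqrt(3) ≈ -924.67 - 6720.4*I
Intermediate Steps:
K = 204/107 (K = -204*(-1/107) = 204/107 ≈ 1.9065)
m = 8*I*sqrt(3) (m = sqrt(50 - 242) = sqrt(-192) = 8*I*sqrt(3) ≈ 13.856*I)
-485*(K + m) = -485*(204/107 + 8*I*sqrt(3)) = -98940/107 - 3880*I*sqrt(3)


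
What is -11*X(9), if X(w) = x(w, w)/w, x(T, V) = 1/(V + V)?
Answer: -11/162 ≈ -0.067901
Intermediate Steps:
x(T, V) = 1/(2*V)
X(w) = 1/(2*w**2) (X(w) = (1/(2*w))/w = 1/(2*w**2))
-11*X(9) = -11/(2*9**2) = -11/(2*81) = -11*1/162 = -11/162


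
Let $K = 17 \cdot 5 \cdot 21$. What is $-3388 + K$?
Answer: $-1603$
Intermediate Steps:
$K = 1785$ ($K = 85 \cdot 21 = 1785$)
$-3388 + K = -3388 + 1785 = -1603$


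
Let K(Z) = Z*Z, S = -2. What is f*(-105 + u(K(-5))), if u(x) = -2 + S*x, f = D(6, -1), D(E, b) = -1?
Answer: 157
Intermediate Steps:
K(Z) = Z**2
f = -1
u(x) = -2 - 2*x
f*(-105 + u(K(-5))) = -(-105 + (-2 - 2*(-5)**2)) = -(-105 + (-2 - 2*25)) = -(-105 + (-2 - 50)) = -(-105 - 52) = -1*(-157) = 157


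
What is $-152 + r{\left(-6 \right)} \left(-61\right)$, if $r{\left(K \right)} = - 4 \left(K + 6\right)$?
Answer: $-152$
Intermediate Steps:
$r{\left(K \right)} = -24 - 4 K$ ($r{\left(K \right)} = - 4 \left(6 + K\right) = -24 - 4 K$)
$-152 + r{\left(-6 \right)} \left(-61\right) = -152 + \left(-24 - -24\right) \left(-61\right) = -152 + \left(-24 + 24\right) \left(-61\right) = -152 + 0 \left(-61\right) = -152 + 0 = -152$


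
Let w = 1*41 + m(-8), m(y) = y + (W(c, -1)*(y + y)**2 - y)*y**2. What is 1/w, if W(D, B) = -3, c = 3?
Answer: -1/48607 ≈ -2.0573e-5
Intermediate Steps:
m(y) = y + y**2*(-y - 12*y**2) (m(y) = y + (-3*(y + y)**2 - y)*y**2 = y + (-3*4*y**2 - y)*y**2 = y + (-12*y**2 - y)*y**2 = y + (-y - 12*y**2)*y**2 = y + y**2*(-y - 12*y**2))
w = -48607 (w = 1*41 + (-8 - 1*(-8)**3 - 12*(-8)**4) = 41 + (-8 - 1*(-512) - 12*4096) = 41 + (-8 + 512 - 49152) = 41 - 48648 = -48607)
1/w = 1/(-48607) = -1/48607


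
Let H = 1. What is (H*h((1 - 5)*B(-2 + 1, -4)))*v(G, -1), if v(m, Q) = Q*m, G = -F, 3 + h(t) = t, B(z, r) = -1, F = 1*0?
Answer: 0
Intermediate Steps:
F = 0
h(t) = -3 + t
G = 0 (G = -1*0 = 0)
(H*h((1 - 5)*B(-2 + 1, -4)))*v(G, -1) = (1*(-3 + (1 - 5)*(-1)))*(-1*0) = (1*(-3 - 4*(-1)))*0 = (1*(-3 + 4))*0 = (1*1)*0 = 1*0 = 0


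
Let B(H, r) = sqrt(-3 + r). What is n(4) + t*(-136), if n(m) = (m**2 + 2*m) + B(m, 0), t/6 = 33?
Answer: -26904 + I*sqrt(3) ≈ -26904.0 + 1.732*I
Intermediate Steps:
t = 198 (t = 6*33 = 198)
n(m) = m**2 + 2*m + I*sqrt(3) (n(m) = (m**2 + 2*m) + sqrt(-3 + 0) = (m**2 + 2*m) + sqrt(-3) = (m**2 + 2*m) + I*sqrt(3) = m**2 + 2*m + I*sqrt(3))
n(4) + t*(-136) = (4**2 + 2*4 + I*sqrt(3)) + 198*(-136) = (16 + 8 + I*sqrt(3)) - 26928 = (24 + I*sqrt(3)) - 26928 = -26904 + I*sqrt(3)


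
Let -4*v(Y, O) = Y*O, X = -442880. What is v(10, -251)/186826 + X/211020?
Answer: -8260908383/3942402252 ≈ -2.0954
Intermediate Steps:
v(Y, O) = -O*Y/4 (v(Y, O) = -Y*O/4 = -O*Y/4)
v(10, -251)/186826 + X/211020 = -¼*(-251)*10/186826 - 442880/211020 = (1255/2)*(1/186826) - 442880*1/211020 = 1255/373652 - 22144/10551 = -8260908383/3942402252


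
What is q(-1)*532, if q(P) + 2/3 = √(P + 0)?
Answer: -1064/3 + 532*I ≈ -354.67 + 532.0*I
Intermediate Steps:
q(P) = -⅔ + √P (q(P) = -⅔ + √(P + 0) = -⅔ + √P)
q(-1)*532 = (-⅔ + √(-1))*532 = (-⅔ + I)*532 = -1064/3 + 532*I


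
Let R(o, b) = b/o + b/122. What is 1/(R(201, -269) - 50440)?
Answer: -24522/1236976567 ≈ -1.9824e-5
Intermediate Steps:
R(o, b) = b/122 + b/o (R(o, b) = b/o + b*(1/122) = b/o + b/122 = b/122 + b/o)
1/(R(201, -269) - 50440) = 1/(((1/122)*(-269) - 269/201) - 50440) = 1/((-269/122 - 269*1/201) - 50440) = 1/((-269/122 - 269/201) - 50440) = 1/(-86887/24522 - 50440) = 1/(-1236976567/24522) = -24522/1236976567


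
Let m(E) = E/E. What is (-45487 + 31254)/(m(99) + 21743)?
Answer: -14233/21744 ≈ -0.65457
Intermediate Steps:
m(E) = 1
(-45487 + 31254)/(m(99) + 21743) = (-45487 + 31254)/(1 + 21743) = -14233/21744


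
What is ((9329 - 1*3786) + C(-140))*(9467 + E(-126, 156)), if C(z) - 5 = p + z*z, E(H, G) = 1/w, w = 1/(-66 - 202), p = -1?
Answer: 231327253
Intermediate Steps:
w = -1/268 (w = 1/(-268) = -1/268 ≈ -0.0037313)
E(H, G) = -268 (E(H, G) = 1/(-1/268) = -268)
C(z) = 4 + z² (C(z) = 5 + (-1 + z*z) = 5 + (-1 + z²) = 4 + z²)
((9329 - 1*3786) + C(-140))*(9467 + E(-126, 156)) = ((9329 - 1*3786) + (4 + (-140)²))*(9467 - 268) = ((9329 - 3786) + (4 + 19600))*9199 = (5543 + 19604)*9199 = 25147*9199 = 231327253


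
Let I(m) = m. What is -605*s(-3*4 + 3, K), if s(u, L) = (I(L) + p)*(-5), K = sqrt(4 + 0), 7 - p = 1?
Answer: 24200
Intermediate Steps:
p = 6 (p = 7 - 1*1 = 7 - 1 = 6)
K = 2 (K = sqrt(4) = 2)
s(u, L) = -30 - 5*L (s(u, L) = (L + 6)*(-5) = (6 + L)*(-5) = -30 - 5*L)
-605*s(-3*4 + 3, K) = -605*(-30 - 5*2) = -605*(-30 - 10) = -605*(-40) = 24200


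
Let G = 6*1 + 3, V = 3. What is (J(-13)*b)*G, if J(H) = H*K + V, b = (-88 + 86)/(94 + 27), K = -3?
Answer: -756/121 ≈ -6.2479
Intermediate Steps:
b = -2/121 ≈ -0.016529
G = 9 (G = 6 + 3 = 9)
J(H) = 3 - 3*H (J(H) = H*(-3) + 3 = -3*H + 3 = 3 - 3*H)
(J(-13)*b)*G = ((3 - 3*(-13))*(-2/121))*9 = ((3 + 39)*(-2/121))*9 = (42*(-2/121))*9 = -84/121*9 = -756/121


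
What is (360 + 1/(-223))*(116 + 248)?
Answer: 29221556/223 ≈ 1.3104e+5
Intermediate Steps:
(360 + 1/(-223))*(116 + 248) = (360 - 1/223)*364 = (80279/223)*364 = 29221556/223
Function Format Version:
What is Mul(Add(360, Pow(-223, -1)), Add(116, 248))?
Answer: Rational(29221556, 223) ≈ 1.3104e+5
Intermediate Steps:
Mul(Add(360, Pow(-223, -1)), Add(116, 248)) = Mul(Add(360, Rational(-1, 223)), 364) = Mul(Rational(80279, 223), 364) = Rational(29221556, 223)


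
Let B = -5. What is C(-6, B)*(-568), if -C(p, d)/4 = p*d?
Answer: 68160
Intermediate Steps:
C(p, d) = -4*d*p (C(p, d) = -4*p*d = -4*d*p)
C(-6, B)*(-568) = -4*(-5)*(-6)*(-568) = -120*(-568) = 68160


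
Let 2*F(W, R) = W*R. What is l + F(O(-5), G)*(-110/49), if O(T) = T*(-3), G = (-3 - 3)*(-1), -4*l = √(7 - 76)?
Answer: -4950/49 - I*√69/4 ≈ -101.02 - 2.0767*I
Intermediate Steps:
l = -I*√69/4 (l = -√(7 - 76)/4 = -I*√69/4 ≈ -2.0767*I)
G = 6 (G = -6*(-1) = 6)
O(T) = -3*T
F(W, R) = R*W/2 (F(W, R) = (W*R)/2 = (R*W)/2 = R*W/2)
l + F(O(-5), G)*(-110/49) = -I*√69/4 + ((½)*6*(-3*(-5)))*(-110/49) = -I*√69/4 + ((½)*6*15)*(-110*1/49) = -I*√69/4 + 45*(-110/49) = -I*√69/4 - 4950/49 = -4950/49 - I*√69/4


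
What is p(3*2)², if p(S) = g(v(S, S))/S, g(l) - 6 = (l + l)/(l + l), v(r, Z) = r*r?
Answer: 49/36 ≈ 1.3611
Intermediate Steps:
v(r, Z) = r²
g(l) = 7 (g(l) = 6 + (l + l)/(l + l) = 6 + (2*l)/((2*l)) = 6 + (2*l)*(1/(2*l)) = 6 + 1 = 7)
p(S) = 7/S
p(3*2)² = (7/((3*2)))² = (7/6)² = 49/36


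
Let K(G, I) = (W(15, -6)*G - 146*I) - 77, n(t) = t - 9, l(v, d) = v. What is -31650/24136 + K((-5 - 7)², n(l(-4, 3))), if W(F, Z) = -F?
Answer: -4106877/12068 ≈ -340.31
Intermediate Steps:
n(t) = -9 + t
K(G, I) = -77 - 146*I - 15*G (K(G, I) = ((-1*15)*G - 146*I) - 77 = (-15*G - 146*I) - 77 = (-146*I - 15*G) - 77 = -77 - 146*I - 15*G)
-31650/24136 + K((-5 - 7)², n(l(-4, 3))) = -31650/24136 + (-77 - 146*(-9 - 4) - 15*(-5 - 7)²) = -31650*1/24136 + (-77 - 146*(-13) - 15*(-12)²) = -15825/12068 + (-77 + 1898 - 15*144) = -15825/12068 + (-77 + 1898 - 2160) = -15825/12068 - 339 = -4106877/12068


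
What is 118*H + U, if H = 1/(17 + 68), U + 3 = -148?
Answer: -12717/85 ≈ -149.61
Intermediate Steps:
U = -151 (U = -3 - 148 = -151)
H = 1/85 ≈ 0.011765
118*H + U = 118*(1/85) - 151 = 118/85 - 151 = -12717/85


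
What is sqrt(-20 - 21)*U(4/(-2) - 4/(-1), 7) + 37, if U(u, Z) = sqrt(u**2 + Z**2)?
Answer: 37 + I*sqrt(2173) ≈ 37.0 + 46.615*I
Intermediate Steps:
U(u, Z) = sqrt(Z**2 + u**2)
sqrt(-20 - 21)*U(4/(-2) - 4/(-1), 7) + 37 = sqrt(-20 - 21)*sqrt(7**2 + (4/(-2) - 4/(-1))**2) + 37 = sqrt(-41)*sqrt(49 + (4*(-1/2) - 4*(-1))**2) + 37 = (I*sqrt(41))*sqrt(49 + (-2 + 4)**2) + 37 = (I*sqrt(41))*sqrt(49 + 2**2) + 37 = (I*sqrt(41))*sqrt(49 + 4) + 37 = (I*sqrt(41))*sqrt(53) + 37 = I*sqrt(2173) + 37 = 37 + I*sqrt(2173)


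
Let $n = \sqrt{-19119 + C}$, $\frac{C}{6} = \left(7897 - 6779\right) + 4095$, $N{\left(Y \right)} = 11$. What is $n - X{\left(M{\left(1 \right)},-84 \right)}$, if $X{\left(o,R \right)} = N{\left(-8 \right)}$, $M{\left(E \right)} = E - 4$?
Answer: $-11 + 3 \sqrt{1351} \approx 99.268$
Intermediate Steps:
$M{\left(E \right)} = -4 + E$
$X{\left(o,R \right)} = 11$
$C = 31278$ ($C = 6 \left(\left(7897 - 6779\right) + 4095\right) = 6 \left(1118 + 4095\right) = 6 \cdot 5213 = 31278$)
$n = 3 \sqrt{1351}$ ($n = \sqrt{-19119 + 31278} = \sqrt{12159} = 3 \sqrt{1351} \approx 110.27$)
$n - X{\left(M{\left(1 \right)},-84 \right)} = 3 \sqrt{1351} - 11 = -11 + 3 \sqrt{1351}$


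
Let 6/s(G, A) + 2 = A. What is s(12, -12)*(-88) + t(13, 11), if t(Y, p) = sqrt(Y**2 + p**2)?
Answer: 264/7 + sqrt(290) ≈ 54.744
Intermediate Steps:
s(G, A) = 6/(-2 + A)
s(12, -12)*(-88) + t(13, 11) = (6/(-2 - 12))*(-88) + sqrt(13**2 + 11**2) = (6/(-14))*(-88) + sqrt(169 + 121) = (6*(-1/14))*(-88) + sqrt(290) = -3/7*(-88) + sqrt(290) = 264/7 + sqrt(290)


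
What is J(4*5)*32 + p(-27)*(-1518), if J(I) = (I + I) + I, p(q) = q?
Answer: 42906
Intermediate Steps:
J(I) = 3*I (J(I) = 2*I + I = 3*I)
J(4*5)*32 + p(-27)*(-1518) = (3*(4*5))*32 - 27*(-1518) = (3*20)*32 + 40986 = 60*32 + 40986 = 1920 + 40986 = 42906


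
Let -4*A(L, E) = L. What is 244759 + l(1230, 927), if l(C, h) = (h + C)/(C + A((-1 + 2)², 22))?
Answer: 1203978149/4919 ≈ 2.4476e+5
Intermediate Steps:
A(L, E) = -L/4
l(C, h) = (C + h)/(-¼ + C) (l(C, h) = (h + C)/(C - (-1 + 2)²/4) = (C + h)/(C - ¼*1²) = (C + h)/(C - ¼*1) = (C + h)/(C - ¼) = (C + h)/(-¼ + C))
244759 + l(1230, 927) = 244759 + 4*(1230 + 927)/(-1 + 4*1230) = 244759 + 4*2157/(-1 + 4920) = 244759 + 4*2157/4919 = 244759 + 4*(1/4919)*2157 = 244759 + 8628/4919 = 1203978149/4919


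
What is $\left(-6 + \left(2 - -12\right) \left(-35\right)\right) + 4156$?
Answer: $3660$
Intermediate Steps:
$\left(-6 + \left(2 - -12\right) \left(-35\right)\right) + 4156 = \left(-6 + \left(2 + 12\right) \left(-35\right)\right) + 4156 = \left(-6 + 14 \left(-35\right)\right) + 4156 = \left(-6 - 490\right) + 4156 = -496 + 4156 = 3660$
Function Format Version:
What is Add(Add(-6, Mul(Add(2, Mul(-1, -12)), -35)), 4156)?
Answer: 3660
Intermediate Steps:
Add(Add(-6, Mul(Add(2, Mul(-1, -12)), -35)), 4156) = Add(Add(-6, Mul(Add(2, 12), -35)), 4156) = Add(Add(-6, Mul(14, -35)), 4156) = Add(Add(-6, -490), 4156) = Add(-496, 4156) = 3660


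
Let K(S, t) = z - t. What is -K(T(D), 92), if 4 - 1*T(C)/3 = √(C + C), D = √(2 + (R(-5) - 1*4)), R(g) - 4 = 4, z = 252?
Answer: -160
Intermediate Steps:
R(g) = 8 (R(g) = 4 + 4 = 8)
D = √6 (D = √(2 + (8 - 1*4)) = √(2 + (8 - 4)) = √(2 + 4) = √6 ≈ 2.4495)
T(C) = 12 - 3*√2*√C (T(C) = 12 - 3*√(C + C) = 12 - 3*√2*√C)
K(S, t) = 252 - t
-K(T(D), 92) = -(252 - 1*92) = -(252 - 92) = -1*160 = -160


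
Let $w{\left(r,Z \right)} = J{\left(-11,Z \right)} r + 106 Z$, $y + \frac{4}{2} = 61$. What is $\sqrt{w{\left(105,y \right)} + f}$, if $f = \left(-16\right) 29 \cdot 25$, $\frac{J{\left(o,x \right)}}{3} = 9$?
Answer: $9 i \sqrt{31} \approx 50.11 i$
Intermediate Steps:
$y = 59$ ($y = -2 + 61 = 59$)
$J{\left(o,x \right)} = 27$ ($J{\left(o,x \right)} = 3 \cdot 9 = 27$)
$w{\left(r,Z \right)} = 27 r + 106 Z$
$f = -11600$ ($f = \left(-464\right) 25 = -11600$)
$\sqrt{w{\left(105,y \right)} + f} = \sqrt{\left(27 \cdot 105 + 106 \cdot 59\right) - 11600} = \sqrt{\left(2835 + 6254\right) - 11600} = \sqrt{9089 - 11600} = \sqrt{-2511} = 9 i \sqrt{31}$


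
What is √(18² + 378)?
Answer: 3*√78 ≈ 26.495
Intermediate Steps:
√(18² + 378) = √(324 + 378) = √702 = 3*√78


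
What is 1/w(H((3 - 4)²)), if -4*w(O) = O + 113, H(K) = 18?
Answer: -4/131 ≈ -0.030534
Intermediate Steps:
w(O) = -113/4 - O/4 (w(O) = -(O + 113)/4 = -(113 + O)/4 = -113/4 - O/4)
1/w(H((3 - 4)²)) = 1/(-113/4 - ¼*18) = 1/(-113/4 - 9/2) = 1/(-131/4) = -4/131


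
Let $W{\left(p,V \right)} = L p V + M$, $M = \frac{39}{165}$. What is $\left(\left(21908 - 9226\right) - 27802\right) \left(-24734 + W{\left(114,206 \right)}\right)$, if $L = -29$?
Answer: $\frac{117383627088}{11} \approx 1.0671 \cdot 10^{10}$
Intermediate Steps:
$M = \frac{13}{55}$ ($M = 39 \cdot \frac{1}{165} = \frac{13}{55} \approx 0.23636$)
$W{\left(p,V \right)} = \frac{13}{55} - 29 V p$ ($W{\left(p,V \right)} = - 29 p V + \frac{13}{55} = - 29 V p + \frac{13}{55} = \frac{13}{55} - 29 V p$)
$\left(\left(21908 - 9226\right) - 27802\right) \left(-24734 + W{\left(114,206 \right)}\right) = \left(\left(21908 - 9226\right) - 27802\right) \left(-24734 + \left(\frac{13}{55} - 5974 \cdot 114\right)\right) = \left(12682 - 27802\right) \left(-24734 + \left(\frac{13}{55} - 681036\right)\right) = - 15120 \left(-24734 - \frac{37456967}{55}\right) = \left(-15120\right) \left(- \frac{38817337}{55}\right) = \frac{117383627088}{11}$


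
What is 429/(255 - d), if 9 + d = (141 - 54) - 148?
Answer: 33/25 ≈ 1.3200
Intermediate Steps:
d = -70 (d = -9 + ((141 - 54) - 148) = -9 + (87 - 148) = -9 - 61 = -70)
429/(255 - d) = 429/(255 - 1*(-70)) = 429/(255 + 70) = 429/325 = 429*(1/325) = 33/25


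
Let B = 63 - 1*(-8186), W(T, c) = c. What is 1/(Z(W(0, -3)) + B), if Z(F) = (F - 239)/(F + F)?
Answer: 3/24868 ≈ 0.00012064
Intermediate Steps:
Z(F) = (-239 + F)/(2*F) (Z(F) = (-239 + F)/((2*F)) = (-239 + F)*(1/(2*F)) = (-239 + F)/(2*F))
B = 8249 (B = 63 + 8186 = 8249)
1/(Z(W(0, -3)) + B) = 1/((1/2)*(-239 - 3)/(-3) + 8249) = 1/((1/2)*(-1/3)*(-242) + 8249) = 1/(121/3 + 8249) = 1/(24868/3) = 3/24868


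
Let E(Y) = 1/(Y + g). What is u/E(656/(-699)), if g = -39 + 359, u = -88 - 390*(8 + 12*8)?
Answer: -9065479552/699 ≈ -1.2969e+7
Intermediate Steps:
u = -40648 (u = -88 - 390*(8 + 96) = -88 - 390*104 = -88 - 40560 = -40648)
g = 320
E(Y) = 1/(320 + Y) (E(Y) = 1/(Y + 320) = 1/(320 + Y))
u/E(656/(-699)) = -40648/(1/(320 + 656/(-699))) = -40648/(1/(320 + 656*(-1/699))) = -40648/(1/(320 - 656/699)) = -40648/(1/(223024/699)) = -40648/699/223024 = -40648*223024/699 = -9065479552/699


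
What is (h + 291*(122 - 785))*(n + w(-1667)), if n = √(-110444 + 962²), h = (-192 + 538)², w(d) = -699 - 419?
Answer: 81856606 - 3660850*√326 ≈ 1.5758e+7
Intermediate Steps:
w(d) = -1118
h = 119716 (h = 346² = 119716)
n = 50*√326 (n = √(-110444 + 925444) = √815000 = 50*√326 ≈ 902.77)
(h + 291*(122 - 785))*(n + w(-1667)) = (119716 + 291*(122 - 785))*(50*√326 - 1118) = (119716 + 291*(-663))*(-1118 + 50*√326) = (119716 - 192933)*(-1118 + 50*√326) = -73217*(-1118 + 50*√326) = 81856606 - 3660850*√326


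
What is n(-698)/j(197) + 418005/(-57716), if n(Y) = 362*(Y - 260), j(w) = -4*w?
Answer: 4921572499/11370052 ≈ 432.85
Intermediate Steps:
n(Y) = -94120 + 362*Y (n(Y) = 362*(-260 + Y) = -94120 + 362*Y)
n(-698)/j(197) + 418005/(-57716) = (-94120 + 362*(-698))/((-4*197)) + 418005/(-57716) = (-94120 - 252676)/(-788) + 418005*(-1/57716) = -346796*(-1/788) - 418005/57716 = 86699/197 - 418005/57716 = 4921572499/11370052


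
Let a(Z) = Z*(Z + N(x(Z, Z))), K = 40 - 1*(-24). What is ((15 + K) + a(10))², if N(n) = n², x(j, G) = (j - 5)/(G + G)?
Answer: 2064969/64 ≈ 32265.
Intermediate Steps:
x(j, G) = (-5 + j)/(2*G) (x(j, G) = (-5 + j)/((2*G)) = (-5 + j)*(1/(2*G)) = (-5 + j)/(2*G))
K = 64 (K = 40 + 24 = 64)
a(Z) = Z*(Z + (-5 + Z)²/(4*Z²)) (a(Z) = Z*(Z + ((-5 + Z)/(2*Z))²) = Z*(Z + (-5 + Z)²/(4*Z²)))
((15 + K) + a(10))² = ((15 + 64) + (10³ + (-5 + 10)²/4)/10)² = (79 + (1000 + (¼)*5²)/10)² = (79 + (1000 + (¼)*25)/10)² = (79 + (1000 + 25/4)/10)² = (79 + (⅒)*(4025/4))² = (79 + 805/8)² = (1437/8)² = 2064969/64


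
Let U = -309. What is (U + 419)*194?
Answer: 21340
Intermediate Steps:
(U + 419)*194 = (-309 + 419)*194 = 110*194 = 21340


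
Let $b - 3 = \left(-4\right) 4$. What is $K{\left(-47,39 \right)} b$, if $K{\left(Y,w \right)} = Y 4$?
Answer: $2444$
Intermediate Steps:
$K{\left(Y,w \right)} = 4 Y$
$b = -13$ ($b = 3 - 16 = -13$)
$K{\left(-47,39 \right)} b = 4 \left(-47\right) \left(-13\right) = \left(-188\right) \left(-13\right) = 2444$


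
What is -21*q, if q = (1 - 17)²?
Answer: -5376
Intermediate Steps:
q = 256 (q = (-16)² = 256)
-21*q = -21*256 = -5376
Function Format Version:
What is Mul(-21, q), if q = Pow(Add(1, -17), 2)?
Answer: -5376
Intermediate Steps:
q = 256 (q = Pow(-16, 2) = 256)
Mul(-21, q) = Mul(-21, 256) = -5376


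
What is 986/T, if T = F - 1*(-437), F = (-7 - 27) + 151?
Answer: 493/277 ≈ 1.7798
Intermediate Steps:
F = 117 (F = -34 + 151 = 117)
T = 554 (T = 117 - 1*(-437) = 117 + 437 = 554)
986/T = 986/554 = 986*(1/554) = 493/277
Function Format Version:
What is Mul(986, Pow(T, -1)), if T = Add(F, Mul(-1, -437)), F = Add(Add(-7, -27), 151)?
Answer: Rational(493, 277) ≈ 1.7798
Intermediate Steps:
F = 117 (F = Add(-34, 151) = 117)
T = 554 (T = Add(117, Mul(-1, -437)) = Add(117, 437) = 554)
Mul(986, Pow(T, -1)) = Mul(986, Pow(554, -1)) = Mul(986, Rational(1, 554)) = Rational(493, 277)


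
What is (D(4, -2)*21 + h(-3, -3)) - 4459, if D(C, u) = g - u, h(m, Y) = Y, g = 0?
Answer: -4420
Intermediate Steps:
D(C, u) = -u (D(C, u) = 0 - u = -u)
(D(4, -2)*21 + h(-3, -3)) - 4459 = (-1*(-2)*21 - 3) - 4459 = (2*21 - 3) - 4459 = (42 - 3) - 4459 = 39 - 4459 = -4420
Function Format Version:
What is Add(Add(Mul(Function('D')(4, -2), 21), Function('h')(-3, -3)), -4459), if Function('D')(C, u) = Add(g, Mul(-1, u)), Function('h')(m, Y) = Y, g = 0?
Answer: -4420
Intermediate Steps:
Function('D')(C, u) = Mul(-1, u) (Function('D')(C, u) = Add(0, Mul(-1, u)) = Mul(-1, u))
Add(Add(Mul(Function('D')(4, -2), 21), Function('h')(-3, -3)), -4459) = Add(Add(Mul(Mul(-1, -2), 21), -3), -4459) = Add(Add(Mul(2, 21), -3), -4459) = Add(Add(42, -3), -4459) = Add(39, -4459) = -4420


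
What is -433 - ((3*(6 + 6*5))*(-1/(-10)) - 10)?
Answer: -2169/5 ≈ -433.80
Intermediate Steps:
-433 - ((3*(6 + 6*5))*(-1/(-10)) - 10) = -433 - ((3*(6 + 30))*(-1*(-1/10)) - 10) = -433 - ((3*36)*(1/10) - 10) = -433 - (108*(1/10) - 10) = -433 - (54/5 - 10) = -433 - 1*4/5 = -433 - 4/5 = -2169/5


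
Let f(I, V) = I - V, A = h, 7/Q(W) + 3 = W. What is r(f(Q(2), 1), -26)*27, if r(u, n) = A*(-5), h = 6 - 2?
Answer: -540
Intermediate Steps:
Q(W) = 7/(-3 + W)
h = 4
A = 4
r(u, n) = -20 (r(u, n) = 4*(-5) = -20)
r(f(Q(2), 1), -26)*27 = -20*27 = -540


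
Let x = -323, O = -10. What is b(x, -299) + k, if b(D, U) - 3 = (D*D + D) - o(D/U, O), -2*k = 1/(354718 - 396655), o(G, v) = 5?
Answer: 8723231497/83874 ≈ 1.0400e+5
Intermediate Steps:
k = 1/83874 (k = -1/(2*(354718 - 396655)) = -1/2/(-41937) = -1/2*(-1/41937) = 1/83874 ≈ 1.1923e-5)
b(D, U) = -2 + D + D**2 (b(D, U) = 3 + ((D*D + D) - 1*5) = 3 + ((D**2 + D) - 5) = 3 + ((D + D**2) - 5) = 3 + (-5 + D + D**2) = -2 + D + D**2)
b(x, -299) + k = (-2 - 323 + (-323)**2) + 1/83874 = (-2 - 323 + 104329) + 1/83874 = 104004 + 1/83874 = 8723231497/83874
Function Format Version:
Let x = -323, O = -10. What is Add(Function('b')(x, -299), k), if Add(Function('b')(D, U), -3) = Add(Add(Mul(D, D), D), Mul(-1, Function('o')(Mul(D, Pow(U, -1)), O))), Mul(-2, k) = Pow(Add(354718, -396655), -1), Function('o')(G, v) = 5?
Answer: Rational(8723231497, 83874) ≈ 1.0400e+5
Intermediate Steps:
k = Rational(1, 83874) (k = Mul(Rational(-1, 2), Pow(Add(354718, -396655), -1)) = Mul(Rational(-1, 2), Pow(-41937, -1)) = Mul(Rational(-1, 2), Rational(-1, 41937)) = Rational(1, 83874) ≈ 1.1923e-5)
Function('b')(D, U) = Add(-2, D, Pow(D, 2)) (Function('b')(D, U) = Add(3, Add(Add(Mul(D, D), D), Mul(-1, 5))) = Add(3, Add(Add(Pow(D, 2), D), -5)) = Add(3, Add(Add(D, Pow(D, 2)), -5)) = Add(3, Add(-5, D, Pow(D, 2))) = Add(-2, D, Pow(D, 2)))
Add(Function('b')(x, -299), k) = Add(Add(-2, -323, Pow(-323, 2)), Rational(1, 83874)) = Add(Add(-2, -323, 104329), Rational(1, 83874)) = Add(104004, Rational(1, 83874)) = Rational(8723231497, 83874)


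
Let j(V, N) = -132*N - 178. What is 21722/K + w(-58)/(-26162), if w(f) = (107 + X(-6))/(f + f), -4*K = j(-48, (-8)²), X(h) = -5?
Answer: 65921971787/6544528948 ≈ 10.073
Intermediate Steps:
j(V, N) = -178 - 132*N
K = 4313/2 (K = -(-178 - 132*(-8)²)/4 = -(-178 - 132*64)/4 = -(-178 - 8448)/4 = -¼*(-8626) = 4313/2 ≈ 2156.5)
w(f) = 51/f (w(f) = (107 - 5)/(f + f) = 102/((2*f)) = 102*(1/(2*f)) = 51/f)
21722/K + w(-58)/(-26162) = 21722/(4313/2) + (51/(-58))/(-26162) = 21722*(2/4313) + (51*(-1/58))*(-1/26162) = 43444/4313 - 51/58*(-1/26162) = 43444/4313 + 51/1517396 = 65921971787/6544528948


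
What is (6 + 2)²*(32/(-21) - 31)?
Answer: -43712/21 ≈ -2081.5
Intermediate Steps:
(6 + 2)²*(32/(-21) - 31) = 8²*(32*(-1/21) - 31) = 64*(-32/21 - 31) = 64*(-683/21) = -43712/21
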